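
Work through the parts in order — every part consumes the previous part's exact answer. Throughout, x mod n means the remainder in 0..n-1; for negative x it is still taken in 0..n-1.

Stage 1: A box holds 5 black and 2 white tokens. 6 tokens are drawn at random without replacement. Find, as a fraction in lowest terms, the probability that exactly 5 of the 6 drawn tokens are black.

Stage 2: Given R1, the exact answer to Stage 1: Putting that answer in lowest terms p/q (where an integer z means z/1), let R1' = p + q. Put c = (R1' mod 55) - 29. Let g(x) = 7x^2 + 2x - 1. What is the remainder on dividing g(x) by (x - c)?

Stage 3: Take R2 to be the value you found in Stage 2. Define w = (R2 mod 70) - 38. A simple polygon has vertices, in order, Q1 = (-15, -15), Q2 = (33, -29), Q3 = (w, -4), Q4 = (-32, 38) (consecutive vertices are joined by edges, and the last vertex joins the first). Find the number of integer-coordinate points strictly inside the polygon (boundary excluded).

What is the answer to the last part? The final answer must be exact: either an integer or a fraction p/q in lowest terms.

Stage 1: total draws C(7,6) = 7; favorable C(5,5)*C(2,1) = 2; P = 2/7; answer 2/7
Stage 2: R1 = 2/7; threaded value p + q = 9; c = -20; remainder = value at the root: 7*(-20)^2 + 2*(-20)^1 - 1 = (2800) + (-40) + (-1) = 2759; answer 2759
Stage 3: R2 = 2759; w = -9; cross terms: (-15*-29 - 33*-15)=930, (33*-4 - -9*-29)=-393, (-9*38 - -32*-4)=-470, (-32*-15 - -15*38)=1050; twice the area = |1117| = 1117; area = 1117/2; boundary points = 2 + 1 + 1 + 1 = 5; strictly interior points = area - boundary/2 + 1 = 557; answer 557

557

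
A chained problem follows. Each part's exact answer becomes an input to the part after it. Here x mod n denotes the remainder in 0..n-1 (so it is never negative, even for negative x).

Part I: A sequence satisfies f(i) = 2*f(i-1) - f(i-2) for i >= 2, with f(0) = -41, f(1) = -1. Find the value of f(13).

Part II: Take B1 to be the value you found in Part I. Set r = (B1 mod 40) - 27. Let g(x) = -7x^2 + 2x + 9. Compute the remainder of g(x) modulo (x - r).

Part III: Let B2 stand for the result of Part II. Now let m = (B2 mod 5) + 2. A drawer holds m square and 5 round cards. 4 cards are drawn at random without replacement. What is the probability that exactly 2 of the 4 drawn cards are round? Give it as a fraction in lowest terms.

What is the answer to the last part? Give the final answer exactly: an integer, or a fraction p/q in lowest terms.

Part I: f(2) = 2*(-1) - 1*(-41) = 39; iterating: f(2)=39, f(3)=79, f(4)=119, f(5)=159, f(6)=199, f(7)=239, f(8)=279, f(9)=319, f(10)=359, f(11)=399, f(12)=439, f(13)=479; answer 479
Part II: B1 = 479; r = 12; remainder = value at the root: -7*(12)^2 + 2*(12)^1 + 9 = (-1008) + (24) + (9) = -975; answer -975
Part III: B2 = -975; m = 2; total draws C(7,4) = 35; favorable C(5,2)*C(2,2) = 10; P = 2/7; answer 2/7

2/7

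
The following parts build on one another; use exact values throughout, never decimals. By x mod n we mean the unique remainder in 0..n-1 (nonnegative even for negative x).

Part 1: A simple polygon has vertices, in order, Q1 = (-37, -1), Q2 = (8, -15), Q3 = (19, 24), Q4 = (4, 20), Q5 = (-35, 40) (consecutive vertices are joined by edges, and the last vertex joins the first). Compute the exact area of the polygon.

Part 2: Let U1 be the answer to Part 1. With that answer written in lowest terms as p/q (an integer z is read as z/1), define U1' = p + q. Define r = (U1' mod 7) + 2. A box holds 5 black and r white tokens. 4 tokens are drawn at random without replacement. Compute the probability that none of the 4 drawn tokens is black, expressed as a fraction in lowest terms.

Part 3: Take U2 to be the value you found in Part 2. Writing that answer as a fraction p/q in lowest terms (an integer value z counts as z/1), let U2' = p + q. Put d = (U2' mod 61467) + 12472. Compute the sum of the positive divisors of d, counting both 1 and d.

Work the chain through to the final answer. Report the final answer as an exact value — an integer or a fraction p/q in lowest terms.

Part 1: cross terms: (-37*-15 - 8*-1)=563, (8*24 - 19*-15)=477, (19*20 - 4*24)=284, (4*40 - -35*20)=860, (-35*-1 - -37*40)=1515; twice the area = |3699| = 3699; area = 3699/2; answer 3699/2
Part 2: U1 = 3699/2; threaded value p + q = 3701; r = 7; total draws C(12,4) = 495; favorable C(7,4) = 35; P = 7/99; answer 7/99
Part 3: U2 = 7/99; threaded value p + q = 106; d = 12578; 12578 = 2 * 19 * 331; sigma = (1 + 2) * (1 + 19) * (1 + 331) = 3 * 20 * 332 = 19920; answer 19920

19920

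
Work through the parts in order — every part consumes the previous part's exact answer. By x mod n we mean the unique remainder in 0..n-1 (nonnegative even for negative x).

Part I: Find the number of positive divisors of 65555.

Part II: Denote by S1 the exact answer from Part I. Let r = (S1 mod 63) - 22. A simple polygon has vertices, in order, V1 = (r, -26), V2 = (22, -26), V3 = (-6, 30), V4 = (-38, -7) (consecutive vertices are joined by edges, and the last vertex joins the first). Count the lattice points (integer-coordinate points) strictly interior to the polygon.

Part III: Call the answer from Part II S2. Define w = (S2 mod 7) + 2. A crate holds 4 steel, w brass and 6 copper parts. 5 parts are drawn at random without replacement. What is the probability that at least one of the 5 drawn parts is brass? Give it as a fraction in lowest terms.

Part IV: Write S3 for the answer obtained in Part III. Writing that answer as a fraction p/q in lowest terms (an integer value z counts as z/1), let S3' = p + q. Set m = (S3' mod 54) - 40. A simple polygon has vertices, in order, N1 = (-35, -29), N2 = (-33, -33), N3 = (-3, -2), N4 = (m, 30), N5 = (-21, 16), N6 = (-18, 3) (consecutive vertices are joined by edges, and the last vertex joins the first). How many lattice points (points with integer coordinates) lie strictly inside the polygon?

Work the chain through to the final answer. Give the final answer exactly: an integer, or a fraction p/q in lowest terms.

884

Part I: 65555 = 5 * 7 * 1873; number of divisors = (1+1) * (1+1) * (1+1) = 8; answer 8
Part II: S1 = 8; r = -14; cross terms: (-14*-26 - 22*-26)=936, (22*30 - -6*-26)=504, (-6*-7 - -38*30)=1182, (-38*-26 - -14*-7)=890; twice the area = |3512| = 3512; area = 1756; boundary points = 36 + 28 + 1 + 1 = 66; strictly interior points = area - boundary/2 + 1 = 1724; answer 1724
Part III: S2 = 1724; w = 4; total draws C(14,5) = 2002; complement C(10,5) = 252; favorable 2002 - 252 = 1750; P = 125/143; answer 125/143
Part IV: S3 = 125/143; threaded value p + q = 268; m = 12; cross terms: (-35*-33 - -33*-29)=198, (-33*-2 - -3*-33)=-33, (-3*30 - 12*-2)=-66, (12*16 - -21*30)=822, (-21*3 - -18*16)=225, (-18*-29 - -35*3)=627; twice the area = |1773| = 1773; area = 1773/2; boundary points = 2 + 1 + 1 + 1 + 1 + 1 = 7; strictly interior points = area - boundary/2 + 1 = 884; answer 884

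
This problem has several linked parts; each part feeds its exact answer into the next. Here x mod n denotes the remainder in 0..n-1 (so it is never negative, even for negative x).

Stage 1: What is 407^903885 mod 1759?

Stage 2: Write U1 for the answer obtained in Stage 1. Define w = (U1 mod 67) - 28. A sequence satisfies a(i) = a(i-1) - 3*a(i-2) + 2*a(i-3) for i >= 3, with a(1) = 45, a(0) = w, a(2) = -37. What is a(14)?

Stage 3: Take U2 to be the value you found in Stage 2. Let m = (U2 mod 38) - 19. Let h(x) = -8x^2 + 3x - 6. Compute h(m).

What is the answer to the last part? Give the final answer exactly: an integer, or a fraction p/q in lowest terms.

Stage 1: squarings mod 1759: 407^1=407, 407^2=303, 407^4=341, 407^8=187, 407^16=1548, 407^32=546, 407^64=845, 407^128=1630, 407^256=810, 407^512=1752, 407^1024=49, 407^2048=642, 407^4096=558, 407^8192=21, 407^16384=441, 407^32768=991, 407^65536=559, 407^131072=1138, 407^262144=420, 407^524288=500; 407^903885 = 407^1 * 407^4 * 407^8 * 407^64 * 407^128 * 407^512 * 407^2048 * 407^16384 * 407^32768 * 407^65536 * 407^262144 * 407^524288 = 1044 (mod 1759); answer 1044
Stage 2: U1 = 1044; w = 11; a(3) = 1*(-37) - 3*(45) + 2*(11) = -150; iterating: a(3)=-150, a(4)=51, a(5)=427, a(6)=-26, a(7)=-1205, a(8)=-273, a(9)=3290, a(10)=1699, a(11)=-8717, a(12)=-7234, a(13)=22315, a(14)=26583; answer 26583
Stage 3: U2 = 26583; m = 2; -8*(2)^2 + 3*(2)^1 - 6 = (-32) + (6) + (-6) = -32; answer -32

-32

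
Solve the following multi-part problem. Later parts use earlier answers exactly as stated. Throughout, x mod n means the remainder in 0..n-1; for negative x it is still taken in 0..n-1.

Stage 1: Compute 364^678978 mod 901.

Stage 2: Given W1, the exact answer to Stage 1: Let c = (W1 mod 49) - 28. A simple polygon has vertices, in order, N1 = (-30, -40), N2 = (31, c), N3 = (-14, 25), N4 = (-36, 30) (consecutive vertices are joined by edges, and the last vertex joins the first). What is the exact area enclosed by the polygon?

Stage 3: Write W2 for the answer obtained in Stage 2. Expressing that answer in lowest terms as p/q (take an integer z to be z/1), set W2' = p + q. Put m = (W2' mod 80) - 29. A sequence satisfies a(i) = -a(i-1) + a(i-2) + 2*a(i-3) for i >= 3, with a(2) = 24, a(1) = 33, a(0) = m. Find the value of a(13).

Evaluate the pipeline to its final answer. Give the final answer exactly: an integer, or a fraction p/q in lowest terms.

Stage 1: squarings mod 901: 364^1=364, 364^2=49, 364^4=599, 364^8=203, 364^16=664, 364^32=307, 364^64=545, 364^128=596, 364^256=222, 364^512=630, 364^1024=460, 364^2048=766, 364^4096=205, 364^8192=579, 364^16384=69, 364^32768=256, 364^65536=664, 364^131072=307, 364^262144=545, 364^524288=596; 364^678978 = 364^2 * 364^64 * 364^1024 * 364^2048 * 364^4096 * 364^16384 * 364^131072 * 364^524288 = 576 (mod 901); answer 576
Stage 2: W1 = 576; c = 9; cross terms: (-30*9 - 31*-40)=970, (31*25 - -14*9)=901, (-14*30 - -36*25)=480, (-36*-40 - -30*30)=2340; twice the area = |4691| = 4691; area = 4691/2; answer 4691/2
Stage 3: W2 = 4691/2; threaded value p + q = 4693; m = 24; a(3) = -1*(24) + 1*(33) + 2*(24) = 57; iterating: a(3)=57, a(4)=33, a(5)=72, a(6)=75, a(7)=63, a(8)=156, a(9)=57, a(10)=225, a(11)=144, a(12)=195, a(13)=399; answer 399

399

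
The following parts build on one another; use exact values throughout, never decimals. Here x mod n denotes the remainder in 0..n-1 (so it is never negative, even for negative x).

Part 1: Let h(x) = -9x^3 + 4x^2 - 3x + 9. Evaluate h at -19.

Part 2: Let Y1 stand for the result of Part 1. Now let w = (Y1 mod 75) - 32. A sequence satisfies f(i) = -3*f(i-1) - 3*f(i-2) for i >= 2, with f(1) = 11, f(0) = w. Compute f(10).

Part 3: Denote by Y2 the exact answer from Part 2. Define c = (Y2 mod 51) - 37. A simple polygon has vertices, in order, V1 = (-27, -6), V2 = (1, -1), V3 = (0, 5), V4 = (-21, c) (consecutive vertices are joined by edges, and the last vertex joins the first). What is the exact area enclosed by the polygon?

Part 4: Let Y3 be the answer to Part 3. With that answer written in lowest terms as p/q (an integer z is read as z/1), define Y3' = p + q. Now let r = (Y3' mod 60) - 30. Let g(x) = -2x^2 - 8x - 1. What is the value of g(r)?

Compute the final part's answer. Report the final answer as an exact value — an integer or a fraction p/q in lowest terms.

-505

Part 1: -9*(-19)^3 + 4*(-19)^2 - 3*(-19)^1 + 9 = (61731) + (1444) + (57) + (9) = 63241; answer 63241
Part 2: Y1 = 63241; w = -16; f(2) = -3*(11) - 3*(-16) = 15; iterating: f(2)=15, f(3)=-78, f(4)=189, f(5)=-333, f(6)=432, f(7)=-297, f(8)=-405, f(9)=2106, f(10)=-5103; answer -5103
Part 3: Y2 = -5103; c = 11; cross terms: (-27*-1 - 1*-6)=33, (1*5 - 0*-1)=5, (0*11 - -21*5)=105, (-21*-6 - -27*11)=423; twice the area = |566| = 566; area = 283; answer 283
Part 4: Y3 = 283; threaded value p + q = 284; r = 14; -2*(14)^2 - 8*(14)^1 - 1 = (-392) + (-112) + (-1) = -505; answer -505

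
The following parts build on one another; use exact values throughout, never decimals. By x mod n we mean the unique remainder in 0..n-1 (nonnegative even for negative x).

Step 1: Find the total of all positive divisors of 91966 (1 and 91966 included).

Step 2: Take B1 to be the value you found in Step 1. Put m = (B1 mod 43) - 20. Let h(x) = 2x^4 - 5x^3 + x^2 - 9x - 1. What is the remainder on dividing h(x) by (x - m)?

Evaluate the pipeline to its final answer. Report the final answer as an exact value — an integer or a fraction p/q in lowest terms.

Step 1: 91966 = 2 * 7 * 6569; sigma = (1 + 2) * (1 + 7) * (1 + 6569) = 3 * 8 * 6570 = 157680; answer 157680
Step 2: B1 = 157680; m = 22; remainder = value at the root: 2*(22)^4 - 5*(22)^3 + 1*(22)^2 - 9*(22)^1 - 1 = (468512) + (-53240) + (484) + (-198) + (-1) = 415557; answer 415557

415557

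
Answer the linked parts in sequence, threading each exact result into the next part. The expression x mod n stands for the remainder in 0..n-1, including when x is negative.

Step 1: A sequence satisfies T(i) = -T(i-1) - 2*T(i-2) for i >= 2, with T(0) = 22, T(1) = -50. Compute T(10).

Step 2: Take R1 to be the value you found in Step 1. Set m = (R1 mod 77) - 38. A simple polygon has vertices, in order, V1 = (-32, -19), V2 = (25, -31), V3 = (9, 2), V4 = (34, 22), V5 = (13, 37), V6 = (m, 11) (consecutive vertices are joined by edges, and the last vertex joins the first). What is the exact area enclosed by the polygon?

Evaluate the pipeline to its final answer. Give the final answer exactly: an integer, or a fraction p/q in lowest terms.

3057/2

Step 1: T(2) = -1*(-50) - 2*(22) = 6; iterating: T(2)=6, T(3)=94, T(4)=-106, T(5)=-82, T(6)=294, T(7)=-130, T(8)=-458, T(9)=718, T(10)=198; answer 198
Step 2: R1 = 198; m = 6; cross terms: (-32*-31 - 25*-19)=1467, (25*2 - 9*-31)=329, (9*22 - 34*2)=130, (34*37 - 13*22)=972, (13*11 - 6*37)=-79, (6*-19 - -32*11)=238; twice the area = |3057| = 3057; area = 3057/2; answer 3057/2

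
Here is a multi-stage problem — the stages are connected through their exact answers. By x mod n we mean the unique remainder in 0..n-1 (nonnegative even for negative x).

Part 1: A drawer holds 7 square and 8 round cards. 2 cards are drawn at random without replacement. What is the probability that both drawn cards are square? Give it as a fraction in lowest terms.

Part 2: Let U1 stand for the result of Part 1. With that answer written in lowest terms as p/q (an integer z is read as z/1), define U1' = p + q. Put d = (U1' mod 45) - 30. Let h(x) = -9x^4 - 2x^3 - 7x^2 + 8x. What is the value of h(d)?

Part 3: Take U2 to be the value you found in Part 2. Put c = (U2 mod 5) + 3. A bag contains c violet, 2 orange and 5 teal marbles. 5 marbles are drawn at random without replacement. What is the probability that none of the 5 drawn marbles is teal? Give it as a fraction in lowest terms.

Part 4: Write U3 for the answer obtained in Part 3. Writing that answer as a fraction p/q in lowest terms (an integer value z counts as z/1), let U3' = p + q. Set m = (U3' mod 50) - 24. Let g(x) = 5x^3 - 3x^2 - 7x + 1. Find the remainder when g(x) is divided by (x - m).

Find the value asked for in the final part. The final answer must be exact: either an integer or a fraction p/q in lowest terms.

Part 1: total draws C(15,2) = 105; favorable C(7,2) = 21; P = 1/5; answer 1/5
Part 2: U1 = 1/5; threaded value p + q = 6; d = -24; -9*(-24)^4 - 2*(-24)^3 - 7*(-24)^2 + 8*(-24)^1 = (-2985984) + (27648) + (-4032) + (-192) = -2962560; answer -2962560
Part 3: U2 = -2962560; c = 3; total draws C(10,5) = 252; favorable C(5,5) = 1; P = 1/252; answer 1/252
Part 4: U3 = 1/252; threaded value p + q = 253; m = -21; remainder = value at the root: 5*(-21)^3 - 3*(-21)^2 - 7*(-21)^1 + 1 = (-46305) + (-1323) + (147) + (1) = -47480; answer -47480

-47480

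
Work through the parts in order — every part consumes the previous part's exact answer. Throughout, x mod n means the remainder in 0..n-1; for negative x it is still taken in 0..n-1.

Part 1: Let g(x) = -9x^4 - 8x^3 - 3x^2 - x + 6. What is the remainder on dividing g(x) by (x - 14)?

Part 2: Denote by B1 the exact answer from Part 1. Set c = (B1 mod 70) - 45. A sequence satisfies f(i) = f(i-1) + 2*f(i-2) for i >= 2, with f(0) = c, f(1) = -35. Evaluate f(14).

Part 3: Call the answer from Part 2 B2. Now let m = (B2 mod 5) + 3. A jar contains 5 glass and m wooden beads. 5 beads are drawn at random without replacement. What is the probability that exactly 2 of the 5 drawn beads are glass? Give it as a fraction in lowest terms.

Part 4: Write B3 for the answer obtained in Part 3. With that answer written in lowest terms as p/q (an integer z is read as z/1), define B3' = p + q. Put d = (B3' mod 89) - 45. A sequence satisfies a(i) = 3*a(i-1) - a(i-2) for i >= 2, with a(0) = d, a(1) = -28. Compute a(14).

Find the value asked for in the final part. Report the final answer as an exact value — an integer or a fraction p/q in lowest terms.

-13511642

Part 1: remainder = value at the root: -9*(14)^4 - 8*(14)^3 - 3*(14)^2 - 1*(14)^1 + 6 = (-345744) + (-21952) + (-588) + (-14) + (6) = -368292; answer -368292
Part 2: B1 = -368292; c = 3; f(2) = 1*(-35) + 2*(3) = -29; iterating: f(2)=-29, f(3)=-99, f(4)=-157, f(5)=-355, f(6)=-669, f(7)=-1379, f(8)=-2717, f(9)=-5475, f(10)=-10909, f(11)=-21859, f(12)=-43677, f(13)=-87395, f(14)=-174749; answer -174749
Part 3: B2 = -174749; m = 4; total draws C(9,5) = 126; favorable C(5,2)*C(4,3) = 40; P = 20/63; answer 20/63
Part 4: B3 = 20/63; threaded value p + q = 83; d = 38; a(2) = 3*(-28) - 1*(38) = -122; iterating: a(2)=-122, a(3)=-338, a(4)=-892, a(5)=-2338, a(6)=-6122, a(7)=-16028, a(8)=-41962, a(9)=-109858, a(10)=-287612, a(11)=-752978, a(12)=-1971322, a(13)=-5160988, a(14)=-13511642; answer -13511642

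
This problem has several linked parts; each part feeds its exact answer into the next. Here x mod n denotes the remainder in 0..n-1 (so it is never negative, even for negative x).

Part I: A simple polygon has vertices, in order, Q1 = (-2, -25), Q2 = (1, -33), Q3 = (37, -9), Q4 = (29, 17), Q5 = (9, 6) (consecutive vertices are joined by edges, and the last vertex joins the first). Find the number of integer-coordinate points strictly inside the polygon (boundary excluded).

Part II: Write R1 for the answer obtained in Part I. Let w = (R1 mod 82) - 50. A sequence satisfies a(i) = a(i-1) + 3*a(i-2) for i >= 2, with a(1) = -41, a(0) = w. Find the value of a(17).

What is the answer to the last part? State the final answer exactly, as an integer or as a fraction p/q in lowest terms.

-37698680

Part I: cross terms: (-2*-33 - 1*-25)=91, (1*-9 - 37*-33)=1212, (37*17 - 29*-9)=890, (29*6 - 9*17)=21, (9*-25 - -2*6)=-213; twice the area = |2001| = 2001; area = 2001/2; boundary points = 1 + 12 + 2 + 1 + 1 = 17; strictly interior points = area - boundary/2 + 1 = 993; answer 993
Part II: R1 = 993; w = -41; a(2) = 1*(-41) + 3*(-41) = -164; iterating: a(2)=-164, a(3)=-287, a(4)=-779, a(5)=-1640, a(6)=-3977, a(7)=-8897, a(8)=-20828, a(9)=-47519, a(10)=-110003, a(11)=-252560, a(12)=-582569, a(13)=-1340249, a(14)=-3087956, a(15)=-7108703, a(16)=-16372571, a(17)=-37698680; answer -37698680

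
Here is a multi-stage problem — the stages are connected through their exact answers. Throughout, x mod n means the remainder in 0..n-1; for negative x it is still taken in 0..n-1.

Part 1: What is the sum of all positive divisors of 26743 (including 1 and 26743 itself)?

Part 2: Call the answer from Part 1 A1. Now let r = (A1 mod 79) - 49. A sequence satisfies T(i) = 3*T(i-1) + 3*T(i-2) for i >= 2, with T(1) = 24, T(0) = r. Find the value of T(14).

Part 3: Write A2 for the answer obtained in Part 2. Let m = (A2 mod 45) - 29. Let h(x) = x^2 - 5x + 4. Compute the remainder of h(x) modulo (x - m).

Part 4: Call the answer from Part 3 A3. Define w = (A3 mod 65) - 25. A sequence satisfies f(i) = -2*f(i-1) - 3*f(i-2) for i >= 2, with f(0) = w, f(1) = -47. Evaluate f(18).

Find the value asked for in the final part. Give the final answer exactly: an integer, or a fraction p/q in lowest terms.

Part 1: 26743 = 47 * 569; sigma = (1 + 47) * (1 + 569) = 48 * 570 = 27360; answer 27360
Part 2: A1 = 27360; r = -23; T(2) = 3*(24) + 3*(-23) = 3; iterating: T(2)=3, T(3)=81, T(4)=252, T(5)=999, T(6)=3753, T(7)=14256, T(8)=54027, T(9)=204849, T(10)=776628, T(11)=2944431, T(12)=11163177, T(13)=42322824, T(14)=160458003; answer 160458003
Part 3: A2 = 160458003; m = -11; remainder = value at the root: 1*(-11)^2 - 5*(-11)^1 + 4 = (121) + (55) + (4) = 180; answer 180
Part 4: A3 = 180; w = 25; f(2) = -2*(-47) - 3*(25) = 19; iterating: f(2)=19, f(3)=103, f(4)=-263, f(5)=217, f(6)=355, f(7)=-1361, f(8)=1657, f(9)=769, f(10)=-6509, f(11)=10711, f(12)=-1895, f(13)=-28343, f(14)=62371, f(15)=-39713, f(16)=-107687, f(17)=334513, f(18)=-345965; answer -345965

-345965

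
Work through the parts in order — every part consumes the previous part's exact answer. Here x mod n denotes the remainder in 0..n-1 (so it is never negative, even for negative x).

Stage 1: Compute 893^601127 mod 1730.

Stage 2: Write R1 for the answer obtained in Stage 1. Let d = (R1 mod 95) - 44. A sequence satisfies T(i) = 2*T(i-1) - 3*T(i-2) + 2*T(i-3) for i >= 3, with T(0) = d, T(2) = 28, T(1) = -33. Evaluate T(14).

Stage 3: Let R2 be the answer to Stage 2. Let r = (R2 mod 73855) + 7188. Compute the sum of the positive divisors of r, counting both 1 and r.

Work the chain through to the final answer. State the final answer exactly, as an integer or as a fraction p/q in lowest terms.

32400

Stage 1: squarings mod 1730: 893^1=893, 893^2=1649, 893^4=1371, 893^8=861, 893^16=881, 893^32=1121, 893^64=661, 893^128=961, 893^256=1431, 893^512=1171, 893^1024=1081, 893^2048=811, 893^4096=321, 893^8192=971, 893^16384=1721, 893^32768=81, 893^65536=1371, 893^131072=861, 893^262144=881, 893^524288=1121; 893^601127 = 893^1 * 893^2 * 893^4 * 893^32 * 893^1024 * 893^2048 * 893^8192 * 893^65536 * 893^524288 = 507 (mod 1730); answer 507
Stage 2: R1 = 507; d = -12; T(3) = 2*(28) - 3*(-33) + 2*(-12) = 131; iterating: T(3)=131, T(4)=112, T(5)=-113, T(6)=-300, T(7)=-37, T(8)=600, T(9)=711, T(10)=-452, T(11)=-1837, T(12)=-896, T(13)=2815, T(14)=4644; answer 4644
Stage 3: R2 = 4644; r = 11832; 11832 = 2^3 * 3 * 17 * 29; sigma = (1 + 2 + 4 + 8) * (1 + 3) * (1 + 17) * (1 + 29) = 15 * 4 * 18 * 30 = 32400; answer 32400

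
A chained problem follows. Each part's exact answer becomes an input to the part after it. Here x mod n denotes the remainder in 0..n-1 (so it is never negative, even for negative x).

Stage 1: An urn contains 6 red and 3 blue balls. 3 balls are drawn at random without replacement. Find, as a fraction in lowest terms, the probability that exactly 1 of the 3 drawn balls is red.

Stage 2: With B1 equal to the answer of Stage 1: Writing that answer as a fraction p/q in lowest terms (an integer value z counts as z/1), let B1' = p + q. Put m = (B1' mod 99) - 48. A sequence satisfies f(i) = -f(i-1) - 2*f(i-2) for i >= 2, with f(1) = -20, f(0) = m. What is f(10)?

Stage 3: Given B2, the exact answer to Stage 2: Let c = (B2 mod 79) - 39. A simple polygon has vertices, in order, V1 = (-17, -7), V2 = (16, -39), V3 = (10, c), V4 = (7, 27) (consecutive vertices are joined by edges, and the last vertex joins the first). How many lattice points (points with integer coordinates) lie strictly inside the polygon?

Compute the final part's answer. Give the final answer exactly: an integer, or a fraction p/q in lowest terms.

1054

Stage 1: total draws C(9,3) = 84; favorable C(6,1)*C(3,2) = 18; P = 3/14; answer 3/14
Stage 2: B1 = 3/14; threaded value p + q = 17; m = -31; f(2) = -1*(-20) - 2*(-31) = 82; iterating: f(2)=82, f(3)=-42, f(4)=-122, f(5)=206, f(6)=38, f(7)=-450, f(8)=374, f(9)=526, f(10)=-1274; answer -1274
Stage 3: B2 = -1274; c = 30; cross terms: (-17*-39 - 16*-7)=775, (16*30 - 10*-39)=870, (10*27 - 7*30)=60, (7*-7 - -17*27)=410; twice the area = |2115| = 2115; area = 2115/2; boundary points = 1 + 3 + 3 + 2 = 9; strictly interior points = area - boundary/2 + 1 = 1054; answer 1054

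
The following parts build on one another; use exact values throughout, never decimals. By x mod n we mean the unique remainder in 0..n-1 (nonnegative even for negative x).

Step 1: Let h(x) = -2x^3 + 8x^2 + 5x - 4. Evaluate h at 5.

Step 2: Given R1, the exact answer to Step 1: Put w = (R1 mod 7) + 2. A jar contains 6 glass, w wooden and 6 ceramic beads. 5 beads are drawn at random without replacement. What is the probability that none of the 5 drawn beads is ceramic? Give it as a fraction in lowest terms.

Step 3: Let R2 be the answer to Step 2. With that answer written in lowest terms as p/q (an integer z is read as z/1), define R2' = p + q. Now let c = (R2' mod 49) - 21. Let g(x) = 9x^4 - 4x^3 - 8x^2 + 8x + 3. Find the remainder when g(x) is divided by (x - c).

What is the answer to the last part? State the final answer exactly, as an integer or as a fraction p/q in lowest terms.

85283

Step 1: -2*(5)^3 + 8*(5)^2 + 5*(5)^1 - 4 = (-250) + (200) + (25) + (-4) = -29; answer -29
Step 2: R1 = -29; w = 8; total draws C(20,5) = 15504; favorable C(14,5) = 2002; P = 1001/7752; answer 1001/7752
Step 3: R2 = 1001/7752; threaded value p + q = 8753; c = 10; remainder = value at the root: 9*(10)^4 - 4*(10)^3 - 8*(10)^2 + 8*(10)^1 + 3 = (90000) + (-4000) + (-800) + (80) + (3) = 85283; answer 85283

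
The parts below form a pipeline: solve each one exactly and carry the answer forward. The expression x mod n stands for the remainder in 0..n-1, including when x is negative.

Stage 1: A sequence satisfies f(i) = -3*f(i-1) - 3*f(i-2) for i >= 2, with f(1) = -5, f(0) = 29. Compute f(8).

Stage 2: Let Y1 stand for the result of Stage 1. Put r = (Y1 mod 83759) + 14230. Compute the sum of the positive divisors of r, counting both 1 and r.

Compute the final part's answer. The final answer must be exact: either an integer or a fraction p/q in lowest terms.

Stage 1: f(2) = -3*(-5) - 3*(29) = -72; iterating: f(2)=-72, f(3)=231, f(4)=-477, f(5)=738, f(6)=-783, f(7)=135, f(8)=1944; answer 1944
Stage 2: Y1 = 1944; r = 16174; 16174 = 2 * 8087; sigma = (1 + 2) * (1 + 8087) = 3 * 8088 = 24264; answer 24264

24264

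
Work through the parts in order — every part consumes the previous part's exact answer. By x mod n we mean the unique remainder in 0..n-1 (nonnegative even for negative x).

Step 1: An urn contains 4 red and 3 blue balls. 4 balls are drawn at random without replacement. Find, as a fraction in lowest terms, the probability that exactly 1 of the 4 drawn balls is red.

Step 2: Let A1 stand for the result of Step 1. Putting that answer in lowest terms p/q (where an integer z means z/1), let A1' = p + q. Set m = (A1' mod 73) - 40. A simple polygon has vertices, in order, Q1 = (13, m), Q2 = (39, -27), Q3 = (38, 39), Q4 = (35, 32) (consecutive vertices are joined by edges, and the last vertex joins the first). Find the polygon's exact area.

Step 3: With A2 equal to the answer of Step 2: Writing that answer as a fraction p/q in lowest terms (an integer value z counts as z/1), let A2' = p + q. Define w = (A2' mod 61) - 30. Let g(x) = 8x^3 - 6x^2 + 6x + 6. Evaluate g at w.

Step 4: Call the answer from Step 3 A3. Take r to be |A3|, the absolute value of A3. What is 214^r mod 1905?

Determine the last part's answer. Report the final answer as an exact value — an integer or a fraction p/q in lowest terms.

Step 1: total draws C(7,4) = 35; favorable C(4,1)*C(3,3) = 4; P = 4/35; answer 4/35
Step 2: A1 = 4/35; threaded value p + q = 39; m = -1; cross terms: (13*-27 - 39*-1)=-312, (39*39 - 38*-27)=2547, (38*32 - 35*39)=-149, (35*-1 - 13*32)=-451; twice the area = |1635| = 1635; area = 1635/2; answer 1635/2
Step 3: A2 = 1635/2; threaded value p + q = 1637; w = 21; 8*(21)^3 - 6*(21)^2 + 6*(21)^1 + 6 = (74088) + (-2646) + (126) + (6) = 71574; answer 71574
Step 4: A3 = 71574; r = 71574; squarings mod 1905: 214^1=214, 214^2=76, 214^4=61, 214^8=1816, 214^16=301, 214^32=1066, 214^64=976, 214^128=76, 214^256=61, 214^512=1816, 214^1024=301, 214^2048=1066, 214^4096=976, 214^8192=76, 214^16384=61, 214^32768=1816, 214^65536=301; 214^71574 = 214^2 * 214^4 * 214^16 * 214^128 * 214^256 * 214^512 * 214^1024 * 214^4096 * 214^65536 = 826 (mod 1905); answer 826

826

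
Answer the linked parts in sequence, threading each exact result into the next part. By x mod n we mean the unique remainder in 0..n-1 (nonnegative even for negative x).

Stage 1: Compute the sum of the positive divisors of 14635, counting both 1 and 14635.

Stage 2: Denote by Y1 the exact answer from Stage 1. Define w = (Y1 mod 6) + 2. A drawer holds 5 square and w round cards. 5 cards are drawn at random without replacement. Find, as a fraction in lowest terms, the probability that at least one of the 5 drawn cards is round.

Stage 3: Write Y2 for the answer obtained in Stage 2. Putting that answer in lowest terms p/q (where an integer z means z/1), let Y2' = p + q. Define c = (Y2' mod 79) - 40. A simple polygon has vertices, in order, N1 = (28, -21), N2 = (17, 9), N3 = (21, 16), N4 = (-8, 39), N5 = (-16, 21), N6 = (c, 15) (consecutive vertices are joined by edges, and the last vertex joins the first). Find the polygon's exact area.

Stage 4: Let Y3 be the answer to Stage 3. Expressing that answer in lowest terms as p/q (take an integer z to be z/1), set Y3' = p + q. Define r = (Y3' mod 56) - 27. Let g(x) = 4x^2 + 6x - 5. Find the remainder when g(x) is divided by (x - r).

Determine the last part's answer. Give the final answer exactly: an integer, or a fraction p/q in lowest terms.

Stage 1: 14635 = 5 * 2927; sigma = (1 + 5) * (1 + 2927) = 6 * 2928 = 17568; answer 17568
Stage 2: Y1 = 17568; w = 2; total draws C(7,5) = 21; complement C(5,5) = 1; favorable 21 - 1 = 20; P = 20/21; answer 20/21
Stage 3: Y2 = 20/21; threaded value p + q = 41; c = 1; cross terms: (28*9 - 17*-21)=609, (17*16 - 21*9)=83, (21*39 - -8*16)=947, (-8*21 - -16*39)=456, (-16*15 - 1*21)=-261, (1*-21 - 28*15)=-441; twice the area = |1393| = 1393; area = 1393/2; answer 1393/2
Stage 4: Y3 = 1393/2; threaded value p + q = 1395; r = 24; remainder = value at the root: 4*(24)^2 + 6*(24)^1 - 5 = (2304) + (144) + (-5) = 2443; answer 2443

2443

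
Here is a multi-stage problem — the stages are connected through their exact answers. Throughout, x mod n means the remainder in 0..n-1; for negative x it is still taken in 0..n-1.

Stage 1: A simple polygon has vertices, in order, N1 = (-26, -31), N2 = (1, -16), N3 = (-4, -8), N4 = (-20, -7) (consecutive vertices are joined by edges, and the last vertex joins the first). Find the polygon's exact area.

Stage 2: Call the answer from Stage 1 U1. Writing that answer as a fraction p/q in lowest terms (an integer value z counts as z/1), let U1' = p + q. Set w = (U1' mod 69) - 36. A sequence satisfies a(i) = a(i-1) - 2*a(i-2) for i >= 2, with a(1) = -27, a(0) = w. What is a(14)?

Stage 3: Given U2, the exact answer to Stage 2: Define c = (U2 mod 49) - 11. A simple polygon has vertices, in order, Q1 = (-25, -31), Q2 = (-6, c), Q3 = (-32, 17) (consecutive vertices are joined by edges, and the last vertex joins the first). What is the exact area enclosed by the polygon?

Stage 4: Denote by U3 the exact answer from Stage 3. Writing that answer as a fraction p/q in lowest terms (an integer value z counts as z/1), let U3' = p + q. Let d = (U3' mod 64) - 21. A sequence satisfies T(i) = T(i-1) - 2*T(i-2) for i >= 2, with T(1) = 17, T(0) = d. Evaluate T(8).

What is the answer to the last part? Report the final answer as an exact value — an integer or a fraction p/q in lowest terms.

Stage 1: cross terms: (-26*-16 - 1*-31)=447, (1*-8 - -4*-16)=-72, (-4*-7 - -20*-8)=-132, (-20*-31 - -26*-7)=438; twice the area = |681| = 681; area = 681/2; answer 681/2
Stage 2: U1 = 681/2; threaded value p + q = 683; w = 26; a(2) = 1*(-27) - 2*(26) = -79; iterating: a(2)=-79, a(3)=-25, a(4)=133, a(5)=183, a(6)=-83, a(7)=-449, a(8)=-283, a(9)=615, a(10)=1181, a(11)=-49, a(12)=-2411, a(13)=-2313, a(14)=2509; answer 2509
Stage 3: U2 = 2509; c = -1; cross terms: (-25*-1 - -6*-31)=-161, (-6*17 - -32*-1)=-134, (-32*-31 - -25*17)=1417; twice the area = |1122| = 1122; area = 561; answer 561
Stage 4: U3 = 561; threaded value p + q = 562; d = 29; T(2) = 1*(17) - 2*(29) = -41; iterating: T(2)=-41, T(3)=-75, T(4)=7, T(5)=157, T(6)=143, T(7)=-171, T(8)=-457; answer -457

-457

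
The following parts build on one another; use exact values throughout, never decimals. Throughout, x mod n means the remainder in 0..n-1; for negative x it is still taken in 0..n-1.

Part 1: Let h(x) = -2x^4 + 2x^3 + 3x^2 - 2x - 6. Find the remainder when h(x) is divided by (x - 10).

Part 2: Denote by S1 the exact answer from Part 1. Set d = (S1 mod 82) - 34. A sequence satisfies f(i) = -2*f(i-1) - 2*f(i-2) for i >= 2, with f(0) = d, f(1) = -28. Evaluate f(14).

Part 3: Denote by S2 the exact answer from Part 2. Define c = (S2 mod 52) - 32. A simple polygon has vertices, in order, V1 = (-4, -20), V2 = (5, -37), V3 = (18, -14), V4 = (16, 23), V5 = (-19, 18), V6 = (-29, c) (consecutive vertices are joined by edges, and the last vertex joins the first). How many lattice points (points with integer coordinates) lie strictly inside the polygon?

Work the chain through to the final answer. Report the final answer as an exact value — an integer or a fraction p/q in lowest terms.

1586

Part 1: remainder = value at the root: -2*(10)^4 + 2*(10)^3 + 3*(10)^2 - 2*(10)^1 - 6 = (-20000) + (2000) + (300) + (-20) + (-6) = -17726; answer -17726
Part 2: S1 = -17726; d = 34; f(2) = -2*(-28) - 2*(34) = -12; iterating: f(2)=-12, f(3)=80, f(4)=-136, f(5)=112, f(6)=48, f(7)=-320, f(8)=544, f(9)=-448, f(10)=-192, f(11)=1280, f(12)=-2176, f(13)=1792, f(14)=768; answer 768
Part 3: S2 = 768; c = 8; cross terms: (-4*-37 - 5*-20)=248, (5*-14 - 18*-37)=596, (18*23 - 16*-14)=638, (16*18 - -19*23)=725, (-19*8 - -29*18)=370, (-29*-20 - -4*8)=612; twice the area = |3189| = 3189; area = 3189/2; boundary points = 1 + 1 + 1 + 5 + 10 + 1 = 19; strictly interior points = area - boundary/2 + 1 = 1586; answer 1586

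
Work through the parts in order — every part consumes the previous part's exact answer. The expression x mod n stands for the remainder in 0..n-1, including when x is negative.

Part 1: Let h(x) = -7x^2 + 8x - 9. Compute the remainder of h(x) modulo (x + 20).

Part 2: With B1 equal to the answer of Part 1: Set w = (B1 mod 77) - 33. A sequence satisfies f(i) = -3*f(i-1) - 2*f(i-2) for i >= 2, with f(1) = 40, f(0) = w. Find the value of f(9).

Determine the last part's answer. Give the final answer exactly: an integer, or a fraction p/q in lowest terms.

Part 1: remainder = value at the root: -7*(-20)^2 + 8*(-20)^1 - 9 = (-2800) + (-160) + (-9) = -2969; answer -2969
Part 2: B1 = -2969; w = 1; f(2) = -3*(40) - 2*(1) = -122; iterating: f(2)=-122, f(3)=286, f(4)=-614, f(5)=1270, f(6)=-2582, f(7)=5206, f(8)=-10454, f(9)=20950; answer 20950

20950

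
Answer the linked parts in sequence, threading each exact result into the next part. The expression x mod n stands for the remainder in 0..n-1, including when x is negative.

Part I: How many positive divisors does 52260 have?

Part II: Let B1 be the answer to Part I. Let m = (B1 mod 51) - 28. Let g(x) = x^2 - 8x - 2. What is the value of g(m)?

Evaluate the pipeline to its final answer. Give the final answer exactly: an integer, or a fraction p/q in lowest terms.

Part I: 52260 = 2^2 * 3 * 5 * 13 * 67; number of divisors = (2+1) * (1+1) * (1+1) * (1+1) * (1+1) = 48; answer 48
Part II: B1 = 48; m = 20; 1*(20)^2 - 8*(20)^1 - 2 = (400) + (-160) + (-2) = 238; answer 238

238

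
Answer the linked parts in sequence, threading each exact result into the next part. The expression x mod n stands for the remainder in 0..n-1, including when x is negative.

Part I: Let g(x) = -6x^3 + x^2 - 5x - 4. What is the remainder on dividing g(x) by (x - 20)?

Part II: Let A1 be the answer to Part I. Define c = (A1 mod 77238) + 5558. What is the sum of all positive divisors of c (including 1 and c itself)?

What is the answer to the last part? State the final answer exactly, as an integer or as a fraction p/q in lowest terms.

Part I: remainder = value at the root: -6*(20)^3 + 1*(20)^2 - 5*(20)^1 - 4 = (-48000) + (400) + (-100) + (-4) = -47704; answer -47704
Part II: A1 = -47704; c = 35092; 35092 = 2^2 * 31 * 283; sigma = (1 + 2 + 4) * (1 + 31) * (1 + 283) = 7 * 32 * 284 = 63616; answer 63616

63616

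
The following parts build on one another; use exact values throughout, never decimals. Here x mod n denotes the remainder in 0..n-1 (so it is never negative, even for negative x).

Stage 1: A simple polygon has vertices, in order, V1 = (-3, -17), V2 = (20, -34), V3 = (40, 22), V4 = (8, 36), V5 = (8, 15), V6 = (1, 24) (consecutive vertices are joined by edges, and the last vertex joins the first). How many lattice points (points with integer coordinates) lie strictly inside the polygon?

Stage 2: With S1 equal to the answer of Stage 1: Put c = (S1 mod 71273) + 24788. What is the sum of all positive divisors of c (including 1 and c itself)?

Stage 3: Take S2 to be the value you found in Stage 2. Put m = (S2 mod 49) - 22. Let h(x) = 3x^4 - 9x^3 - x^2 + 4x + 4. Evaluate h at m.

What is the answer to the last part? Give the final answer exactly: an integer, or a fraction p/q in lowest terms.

Stage 1: cross terms: (-3*-34 - 20*-17)=442, (20*22 - 40*-34)=1800, (40*36 - 8*22)=1264, (8*15 - 8*36)=-168, (8*24 - 1*15)=177, (1*-17 - -3*24)=55; twice the area = |3570| = 3570; area = 1785; boundary points = 1 + 4 + 2 + 21 + 1 + 1 = 30; strictly interior points = area - boundary/2 + 1 = 1771; answer 1771
Stage 2: S1 = 1771; c = 26559; 26559 = 3^2 * 13 * 227; sigma = (1 + 3 + 9) * (1 + 13) * (1 + 227) = 13 * 14 * 228 = 41496; answer 41496
Stage 3: S2 = 41496; m = 20; 3*(20)^4 - 9*(20)^3 - 1*(20)^2 + 4*(20)^1 + 4 = (480000) + (-72000) + (-400) + (80) + (4) = 407684; answer 407684

407684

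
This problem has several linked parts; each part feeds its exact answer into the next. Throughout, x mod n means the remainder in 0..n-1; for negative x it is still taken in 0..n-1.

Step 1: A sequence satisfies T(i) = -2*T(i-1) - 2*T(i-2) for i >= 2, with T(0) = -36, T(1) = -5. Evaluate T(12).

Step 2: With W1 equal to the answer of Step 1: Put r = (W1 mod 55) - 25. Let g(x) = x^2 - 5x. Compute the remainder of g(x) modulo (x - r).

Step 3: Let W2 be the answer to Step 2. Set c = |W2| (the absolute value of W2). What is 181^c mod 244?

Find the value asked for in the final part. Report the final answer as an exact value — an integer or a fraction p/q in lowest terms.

Step 1: T(2) = -2*(-5) - 2*(-36) = 82; iterating: T(2)=82, T(3)=-154, T(4)=144, T(5)=20, T(6)=-328, T(7)=616, T(8)=-576, T(9)=-80, T(10)=1312, T(11)=-2464, T(12)=2304; answer 2304
Step 2: W1 = 2304; r = 24; remainder = value at the root: 1*(24)^2 - 5*(24)^1 = (576) + (-120) = 456; answer 456
Step 3: W2 = 456; c = 456; squarings mod 244: 181^1=181, 181^2=65, 181^4=77, 181^8=73, 181^16=205, 181^32=57, 181^64=77, 181^128=73, 181^256=205; 181^456 = 181^8 * 181^64 * 181^128 * 181^256 = 241 (mod 244); answer 241

241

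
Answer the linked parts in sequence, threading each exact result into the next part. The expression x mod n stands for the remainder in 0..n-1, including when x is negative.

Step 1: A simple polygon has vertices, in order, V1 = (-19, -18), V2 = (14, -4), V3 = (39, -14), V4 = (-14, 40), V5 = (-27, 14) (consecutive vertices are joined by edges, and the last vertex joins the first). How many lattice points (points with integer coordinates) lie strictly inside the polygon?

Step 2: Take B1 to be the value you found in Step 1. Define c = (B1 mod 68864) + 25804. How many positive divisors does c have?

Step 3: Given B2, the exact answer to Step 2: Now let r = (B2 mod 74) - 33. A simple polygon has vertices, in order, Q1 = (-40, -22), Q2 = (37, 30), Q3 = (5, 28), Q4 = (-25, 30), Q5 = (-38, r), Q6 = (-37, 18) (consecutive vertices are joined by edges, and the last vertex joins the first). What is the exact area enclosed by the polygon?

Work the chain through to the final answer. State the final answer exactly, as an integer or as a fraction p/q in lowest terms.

1568

Step 1: cross terms: (-19*-4 - 14*-18)=328, (14*-14 - 39*-4)=-40, (39*40 - -14*-14)=1364, (-14*14 - -27*40)=884, (-27*-18 - -19*14)=752; twice the area = |3288| = 3288; area = 1644; boundary points = 1 + 5 + 1 + 13 + 8 = 28; strictly interior points = area - boundary/2 + 1 = 1631; answer 1631
Step 2: B1 = 1631; c = 27435; 27435 = 3 * 5 * 31 * 59; number of divisors = (1+1) * (1+1) * (1+1) * (1+1) = 16; answer 16
Step 3: B2 = 16; r = -17; cross terms: (-40*30 - 37*-22)=-386, (37*28 - 5*30)=886, (5*30 - -25*28)=850, (-25*-17 - -38*30)=1565, (-38*18 - -37*-17)=-1313, (-37*-22 - -40*18)=1534; twice the area = |3136| = 3136; area = 1568; answer 1568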